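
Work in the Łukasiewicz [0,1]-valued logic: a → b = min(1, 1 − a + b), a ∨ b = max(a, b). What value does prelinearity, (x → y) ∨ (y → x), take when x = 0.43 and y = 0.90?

1.00

x → y = min(1, 1 − 0.43 + 0.90) = min(1, 1.47) = 1.00
y → x = min(1, 1 − 0.90 + 0.43) = min(1, 0.53) = 0.53
(x → y) ∨ (y → x) = max(1.00, 0.53) = 1.00
(As expected: a Ł∞-tautology — holds in every MV-chain.)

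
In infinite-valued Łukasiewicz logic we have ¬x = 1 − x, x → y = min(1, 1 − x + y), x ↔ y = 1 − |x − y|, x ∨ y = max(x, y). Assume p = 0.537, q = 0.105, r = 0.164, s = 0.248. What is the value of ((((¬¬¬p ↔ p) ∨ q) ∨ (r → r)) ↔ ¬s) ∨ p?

0.752

¬p = 1 − 0.537 = 0.463
¬¬p = 1 − 0.463 = 0.537
¬¬¬p = 1 − 0.537 = 0.463
¬¬¬p ↔ p = 1 − |0.463 − 0.537| = 1 − 0.074 = 0.926
(¬¬¬p ↔ p) ∨ q = max(0.926, 0.105) = 0.926
r → r = min(1, 1 − 0.164 + 0.164) = min(1, 1.000) = 1.000
((¬¬¬p ↔ p) ∨ q) ∨ (r → r) = max(0.926, 1.000) = 1.000
¬s = 1 − 0.248 = 0.752
(((¬¬¬p ↔ p) ∨ q) ∨ (r → r)) ↔ ¬s = 1 − |1.000 − 0.752| = 1 − 0.248 = 0.752
((((¬¬¬p ↔ p) ∨ q) ∨ (r → r)) ↔ ¬s) ∨ p = max(0.752, 0.537) = 0.752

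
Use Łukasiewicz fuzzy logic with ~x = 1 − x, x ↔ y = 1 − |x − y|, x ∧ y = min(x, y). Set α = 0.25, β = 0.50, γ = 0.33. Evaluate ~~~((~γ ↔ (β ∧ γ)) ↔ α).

0.41

~γ = 1 − 0.33 = 0.67
β ∧ γ = min(0.50, 0.33) = 0.33
~γ ↔ (β ∧ γ) = 1 − |0.67 − 0.33| = 1 − 0.34 = 0.66
(~γ ↔ (β ∧ γ)) ↔ α = 1 − |0.66 − 0.25| = 1 − 0.41 = 0.59
~((~γ ↔ (β ∧ γ)) ↔ α) = 1 − 0.59 = 0.41
~~((~γ ↔ (β ∧ γ)) ↔ α) = 1 − 0.41 = 0.59
~~~((~γ ↔ (β ∧ γ)) ↔ α) = 1 − 0.59 = 0.41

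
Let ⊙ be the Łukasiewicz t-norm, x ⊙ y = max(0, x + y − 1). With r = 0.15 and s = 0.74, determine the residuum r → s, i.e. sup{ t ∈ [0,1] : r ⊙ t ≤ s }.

1.00

The residuum of the Łukasiewicz t-norm gives the supremum: min(1, 1 − 0.15 + 0.74).
1 − 0.15 + 0.74 = 1.59, so t = min(1, 1.59) = 1.00.
Check: 0.15 ⊙ 1.00 = max(0, 0.15) = 0.15 ≤ 0.74.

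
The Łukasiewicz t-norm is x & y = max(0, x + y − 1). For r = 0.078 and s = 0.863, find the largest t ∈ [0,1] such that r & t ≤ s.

The residuum of the Łukasiewicz t-norm gives the supremum: min(1, 1 − 0.078 + 0.863).
1 − 0.078 + 0.863 = 1.785, so t = min(1, 1.785) = 1.000.
Check: 0.078 & 1.000 = max(0, 0.078) = 0.078 ≤ 0.863.

1.000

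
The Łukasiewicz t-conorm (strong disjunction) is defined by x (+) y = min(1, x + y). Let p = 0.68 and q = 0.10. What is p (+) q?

0.78

p (+) q = min(1, 0.68 + 0.10) = min(1, 0.78) = 0.78
For comparison, the Gödel t-conorm max(x, y) would give 0.68.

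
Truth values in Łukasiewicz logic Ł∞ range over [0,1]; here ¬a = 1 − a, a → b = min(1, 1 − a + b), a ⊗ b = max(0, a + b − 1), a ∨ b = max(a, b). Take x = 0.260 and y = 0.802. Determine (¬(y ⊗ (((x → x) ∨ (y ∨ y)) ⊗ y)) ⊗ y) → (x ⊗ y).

0.864

x → x = min(1, 1 − 0.260 + 0.260) = min(1, 1.000) = 1.000
y ∨ y = max(0.802, 0.802) = 0.802
(x → x) ∨ (y ∨ y) = max(1.000, 0.802) = 1.000
((x → x) ∨ (y ∨ y)) ⊗ y = max(0, 1.000 + 0.802 − 1) = max(0, 0.802) = 0.802
y ⊗ (((x → x) ∨ (y ∨ y)) ⊗ y) = max(0, 0.802 + 0.802 − 1) = max(0, 0.604) = 0.604
¬(y ⊗ (((x → x) ∨ (y ∨ y)) ⊗ y)) = 1 − 0.604 = 0.396
¬(y ⊗ (((x → x) ∨ (y ∨ y)) ⊗ y)) ⊗ y = max(0, 0.396 + 0.802 − 1) = max(0, 0.198) = 0.198
x ⊗ y = max(0, 0.260 + 0.802 − 1) = max(0, 0.062) = 0.062
(¬(y ⊗ (((x → x) ∨ (y ∨ y)) ⊗ y)) ⊗ y) → (x ⊗ y) = min(1, 1 − 0.198 + 0.062) = min(1, 0.864) = 0.864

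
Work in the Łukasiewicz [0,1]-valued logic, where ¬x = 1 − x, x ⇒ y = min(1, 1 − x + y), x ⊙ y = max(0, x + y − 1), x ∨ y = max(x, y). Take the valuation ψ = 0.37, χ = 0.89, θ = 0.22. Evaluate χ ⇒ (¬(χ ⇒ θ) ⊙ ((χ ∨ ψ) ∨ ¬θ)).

0.67

χ ⇒ θ = min(1, 1 − 0.89 + 0.22) = min(1, 0.33) = 0.33
¬(χ ⇒ θ) = 1 − 0.33 = 0.67
χ ∨ ψ = max(0.89, 0.37) = 0.89
¬θ = 1 − 0.22 = 0.78
(χ ∨ ψ) ∨ ¬θ = max(0.89, 0.78) = 0.89
¬(χ ⇒ θ) ⊙ ((χ ∨ ψ) ∨ ¬θ) = max(0, 0.67 + 0.89 − 1) = max(0, 0.56) = 0.56
χ ⇒ (¬(χ ⇒ θ) ⊙ ((χ ∨ ψ) ∨ ¬θ)) = min(1, 1 − 0.89 + 0.56) = min(1, 0.67) = 0.67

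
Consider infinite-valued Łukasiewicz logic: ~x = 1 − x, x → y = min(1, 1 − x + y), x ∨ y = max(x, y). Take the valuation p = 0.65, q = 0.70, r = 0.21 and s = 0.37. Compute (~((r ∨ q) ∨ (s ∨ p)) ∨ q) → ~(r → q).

r ∨ q = max(0.21, 0.70) = 0.70
s ∨ p = max(0.37, 0.65) = 0.65
(r ∨ q) ∨ (s ∨ p) = max(0.70, 0.65) = 0.70
~((r ∨ q) ∨ (s ∨ p)) = 1 − 0.70 = 0.30
~((r ∨ q) ∨ (s ∨ p)) ∨ q = max(0.30, 0.70) = 0.70
r → q = min(1, 1 − 0.21 + 0.70) = min(1, 1.49) = 1.00
~(r → q) = 1 − 1.00 = 0.00
(~((r ∨ q) ∨ (s ∨ p)) ∨ q) → ~(r → q) = min(1, 1 − 0.70 + 0.00) = min(1, 0.30) = 0.30

0.30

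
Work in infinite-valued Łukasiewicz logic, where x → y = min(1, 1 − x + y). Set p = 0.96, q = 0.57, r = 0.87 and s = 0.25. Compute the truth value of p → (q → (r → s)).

0.85

r → s = min(1, 1 − 0.87 + 0.25) = min(1, 0.38) = 0.38
q → (r → s) = min(1, 1 − 0.57 + 0.38) = min(1, 0.81) = 0.81
p → (q → (r → s)) = min(1, 1 − 0.96 + 0.81) = min(1, 0.85) = 0.85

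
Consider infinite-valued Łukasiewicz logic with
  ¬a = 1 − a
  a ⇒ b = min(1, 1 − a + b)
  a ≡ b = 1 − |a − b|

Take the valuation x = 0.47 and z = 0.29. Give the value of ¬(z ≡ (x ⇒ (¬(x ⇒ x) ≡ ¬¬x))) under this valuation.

x ⇒ x = min(1, 1 − 0.47 + 0.47) = min(1, 1.00) = 1.00
¬(x ⇒ x) = 1 − 1.00 = 0.00
¬x = 1 − 0.47 = 0.53
¬¬x = 1 − 0.53 = 0.47
¬(x ⇒ x) ≡ ¬¬x = 1 − |0.00 − 0.47| = 1 − 0.47 = 0.53
x ⇒ (¬(x ⇒ x) ≡ ¬¬x) = min(1, 1 − 0.47 + 0.53) = min(1, 1.06) = 1.00
z ≡ (x ⇒ (¬(x ⇒ x) ≡ ¬¬x)) = 1 − |0.29 − 1.00| = 1 − 0.71 = 0.29
¬(z ≡ (x ⇒ (¬(x ⇒ x) ≡ ¬¬x))) = 1 − 0.29 = 0.71

0.71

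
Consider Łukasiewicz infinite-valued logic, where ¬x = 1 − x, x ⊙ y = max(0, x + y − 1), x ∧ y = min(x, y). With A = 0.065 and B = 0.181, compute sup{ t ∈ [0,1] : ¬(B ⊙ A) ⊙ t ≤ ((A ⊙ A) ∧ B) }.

B ⊙ A = max(0, 0.181 + 0.065 − 1) = max(0, -0.754) = 0.000
¬(B ⊙ A) = 1 − 0.000 = 1.000
So the left factor is ¬(B ⊙ A) = 1.000.
A ⊙ A = max(0, 0.065 + 0.065 − 1) = max(0, -0.870) = 0.000
(A ⊙ A) ∧ B = min(0.000, 0.181) = 0.000
So the right-hand bound is (A ⊙ A) ∧ B = 0.000.
The residuum of the Łukasiewicz t-norm gives the supremum: min(1, 1 − 1.000 + 0.000).
1 − 1.000 + 0.000 = 0.000, so t = min(1, 0.000) = 0.000.
Check: 1.000 ⊙ 0.000 = max(0, 0.000) = 0.000 ≤ 0.000.

0.000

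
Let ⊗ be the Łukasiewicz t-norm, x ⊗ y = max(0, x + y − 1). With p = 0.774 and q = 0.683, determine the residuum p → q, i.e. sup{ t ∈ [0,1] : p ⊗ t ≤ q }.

0.909

The residuum of the Łukasiewicz t-norm gives the supremum: min(1, 1 − 0.774 + 0.683).
1 − 0.774 + 0.683 = 0.909, so t = min(1, 0.909) = 0.909.
Check: 0.774 ⊗ 0.909 = max(0, 0.683) = 0.683 ≤ 0.683.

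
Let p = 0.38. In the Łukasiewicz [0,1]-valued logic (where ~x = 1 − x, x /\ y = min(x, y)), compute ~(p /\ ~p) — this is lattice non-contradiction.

~p = 1 − 0.38 = 0.62
p /\ ~p = min(0.38, 0.62) = 0.38
~(p /\ ~p) = 1 − 0.38 = 0.62
(The value 0.62 < 1 shows this instance is not satisfied; not a Ł∞-tautology — its value is 1 − min(a, 1−a).)

0.62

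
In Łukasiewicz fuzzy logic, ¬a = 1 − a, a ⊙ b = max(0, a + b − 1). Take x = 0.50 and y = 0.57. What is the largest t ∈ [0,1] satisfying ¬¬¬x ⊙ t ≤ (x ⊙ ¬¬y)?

0.57

¬x = 1 − 0.50 = 0.50
¬¬x = 1 − 0.50 = 0.50
¬¬¬x = 1 − 0.50 = 0.50
So the left factor is ¬¬¬x = 0.50.
¬y = 1 − 0.57 = 0.43
¬¬y = 1 − 0.43 = 0.57
x ⊙ ¬¬y = max(0, 0.50 + 0.57 − 1) = max(0, 0.07) = 0.07
So the right-hand bound is x ⊙ ¬¬y = 0.07.
The residuum of the Łukasiewicz t-norm gives the supremum: min(1, 1 − 0.50 + 0.07).
1 − 0.50 + 0.07 = 0.57, so t = min(1, 0.57) = 0.57.
Check: 0.50 ⊙ 0.57 = max(0, 0.07) = 0.07 ≤ 0.07.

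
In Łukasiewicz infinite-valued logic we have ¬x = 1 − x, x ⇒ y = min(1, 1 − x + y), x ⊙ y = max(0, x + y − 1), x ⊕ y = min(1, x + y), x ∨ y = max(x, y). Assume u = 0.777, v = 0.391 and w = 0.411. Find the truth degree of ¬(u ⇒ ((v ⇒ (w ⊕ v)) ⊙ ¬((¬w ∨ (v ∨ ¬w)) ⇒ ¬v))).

w ⊕ v = min(1, 0.411 + 0.391) = min(1, 0.802) = 0.802
v ⇒ (w ⊕ v) = min(1, 1 − 0.391 + 0.802) = min(1, 1.411) = 1.000
¬w = 1 − 0.411 = 0.589
v ∨ ¬w = max(0.391, 0.589) = 0.589
¬w ∨ (v ∨ ¬w) = max(0.589, 0.589) = 0.589
¬v = 1 − 0.391 = 0.609
(¬w ∨ (v ∨ ¬w)) ⇒ ¬v = min(1, 1 − 0.589 + 0.609) = min(1, 1.020) = 1.000
¬((¬w ∨ (v ∨ ¬w)) ⇒ ¬v) = 1 − 1.000 = 0.000
(v ⇒ (w ⊕ v)) ⊙ ¬((¬w ∨ (v ∨ ¬w)) ⇒ ¬v) = max(0, 1.000 + 0.000 − 1) = max(0, 0.000) = 0.000
u ⇒ ((v ⇒ (w ⊕ v)) ⊙ ¬((¬w ∨ (v ∨ ¬w)) ⇒ ¬v)) = min(1, 1 − 0.777 + 0.000) = min(1, 0.223) = 0.223
¬(u ⇒ ((v ⇒ (w ⊕ v)) ⊙ ¬((¬w ∨ (v ∨ ¬w)) ⇒ ¬v))) = 1 − 0.223 = 0.777

0.777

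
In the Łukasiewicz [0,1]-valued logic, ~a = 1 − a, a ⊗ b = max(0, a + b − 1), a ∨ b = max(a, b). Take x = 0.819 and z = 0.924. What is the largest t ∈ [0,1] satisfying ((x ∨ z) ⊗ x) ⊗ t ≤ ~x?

x ∨ z = max(0.819, 0.924) = 0.924
(x ∨ z) ⊗ x = max(0, 0.924 + 0.819 − 1) = max(0, 0.743) = 0.743
So the left factor is (x ∨ z) ⊗ x = 0.743.
~x = 1 − 0.819 = 0.181
So the right-hand bound is ~x = 0.181.
The residuum of the Łukasiewicz t-norm gives the supremum: min(1, 1 − 0.743 + 0.181).
1 − 0.743 + 0.181 = 0.438, so t = min(1, 0.438) = 0.438.
Check: 0.743 ⊗ 0.438 = max(0, 0.181) = 0.181 ≤ 0.181.

0.438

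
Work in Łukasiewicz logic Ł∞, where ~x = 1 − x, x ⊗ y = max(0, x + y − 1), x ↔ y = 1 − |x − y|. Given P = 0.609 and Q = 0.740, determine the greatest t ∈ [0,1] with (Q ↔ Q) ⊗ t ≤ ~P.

0.391

Q ↔ Q = 1 − |0.740 − 0.740| = 1 − 0.000 = 1.000
So the left factor is Q ↔ Q = 1.000.
~P = 1 − 0.609 = 0.391
So the right-hand bound is ~P = 0.391.
The residuum of the Łukasiewicz t-norm gives the supremum: min(1, 1 − 1.000 + 0.391).
1 − 1.000 + 0.391 = 0.391, so t = min(1, 0.391) = 0.391.
Check: 1.000 ⊗ 0.391 = max(0, 0.391) = 0.391 ≤ 0.391.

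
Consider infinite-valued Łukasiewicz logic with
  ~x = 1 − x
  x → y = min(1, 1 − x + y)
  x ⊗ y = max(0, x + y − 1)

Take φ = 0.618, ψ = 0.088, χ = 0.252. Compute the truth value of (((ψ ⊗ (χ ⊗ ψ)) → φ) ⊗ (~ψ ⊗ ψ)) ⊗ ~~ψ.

χ ⊗ ψ = max(0, 0.252 + 0.088 − 1) = max(0, -0.660) = 0.000
ψ ⊗ (χ ⊗ ψ) = max(0, 0.088 + 0.000 − 1) = max(0, -0.912) = 0.000
(ψ ⊗ (χ ⊗ ψ)) → φ = min(1, 1 − 0.000 + 0.618) = min(1, 1.618) = 1.000
~ψ = 1 − 0.088 = 0.912
~ψ ⊗ ψ = max(0, 0.912 + 0.088 − 1) = max(0, 0.000) = 0.000
((ψ ⊗ (χ ⊗ ψ)) → φ) ⊗ (~ψ ⊗ ψ) = max(0, 1.000 + 0.000 − 1) = max(0, 0.000) = 0.000
~~ψ = 1 − 0.912 = 0.088
(((ψ ⊗ (χ ⊗ ψ)) → φ) ⊗ (~ψ ⊗ ψ)) ⊗ ~~ψ = max(0, 0.000 + 0.088 − 1) = max(0, -0.912) = 0.000

0.000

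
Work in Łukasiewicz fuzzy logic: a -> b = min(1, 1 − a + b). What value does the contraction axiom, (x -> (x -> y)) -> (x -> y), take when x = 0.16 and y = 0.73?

1.00

x -> y = min(1, 1 − 0.16 + 0.73) = min(1, 1.57) = 1.00
x -> (x -> y) = min(1, 1 − 0.16 + 1.00) = min(1, 1.84) = 1.00
(x -> (x -> y)) -> (x -> y) = min(1, 1 − 1.00 + 1.00) = min(1, 1.00) = 1.00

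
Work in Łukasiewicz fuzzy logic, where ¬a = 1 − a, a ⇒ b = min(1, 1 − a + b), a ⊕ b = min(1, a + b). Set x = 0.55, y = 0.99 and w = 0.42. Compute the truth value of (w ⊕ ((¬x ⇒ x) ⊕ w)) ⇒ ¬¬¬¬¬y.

¬x = 1 − 0.55 = 0.45
¬x ⇒ x = min(1, 1 − 0.45 + 0.55) = min(1, 1.10) = 1.00
(¬x ⇒ x) ⊕ w = min(1, 1.00 + 0.42) = min(1, 1.42) = 1.00
w ⊕ ((¬x ⇒ x) ⊕ w) = min(1, 0.42 + 1.00) = min(1, 1.42) = 1.00
¬y = 1 − 0.99 = 0.01
¬¬y = 1 − 0.01 = 0.99
¬¬¬y = 1 − 0.99 = 0.01
¬¬¬¬y = 1 − 0.01 = 0.99
¬¬¬¬¬y = 1 − 0.99 = 0.01
(w ⊕ ((¬x ⇒ x) ⊕ w)) ⇒ ¬¬¬¬¬y = min(1, 1 − 1.00 + 0.01) = min(1, 0.01) = 0.01

0.01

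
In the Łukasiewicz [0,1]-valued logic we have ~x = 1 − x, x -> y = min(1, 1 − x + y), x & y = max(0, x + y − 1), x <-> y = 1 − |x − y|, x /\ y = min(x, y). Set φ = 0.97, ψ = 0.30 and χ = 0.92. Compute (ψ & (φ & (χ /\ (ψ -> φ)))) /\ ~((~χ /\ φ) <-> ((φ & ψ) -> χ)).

ψ -> φ = min(1, 1 − 0.30 + 0.97) = min(1, 1.67) = 1.00
χ /\ (ψ -> φ) = min(0.92, 1.00) = 0.92
φ & (χ /\ (ψ -> φ)) = max(0, 0.97 + 0.92 − 1) = max(0, 0.89) = 0.89
ψ & (φ & (χ /\ (ψ -> φ))) = max(0, 0.30 + 0.89 − 1) = max(0, 0.19) = 0.19
~χ = 1 − 0.92 = 0.08
~χ /\ φ = min(0.08, 0.97) = 0.08
φ & ψ = max(0, 0.97 + 0.30 − 1) = max(0, 0.27) = 0.27
(φ & ψ) -> χ = min(1, 1 − 0.27 + 0.92) = min(1, 1.65) = 1.00
(~χ /\ φ) <-> ((φ & ψ) -> χ) = 1 − |0.08 − 1.00| = 1 − 0.92 = 0.08
~((~χ /\ φ) <-> ((φ & ψ) -> χ)) = 1 − 0.08 = 0.92
(ψ & (φ & (χ /\ (ψ -> φ)))) /\ ~((~χ /\ φ) <-> ((φ & ψ) -> χ)) = min(0.19, 0.92) = 0.19

0.19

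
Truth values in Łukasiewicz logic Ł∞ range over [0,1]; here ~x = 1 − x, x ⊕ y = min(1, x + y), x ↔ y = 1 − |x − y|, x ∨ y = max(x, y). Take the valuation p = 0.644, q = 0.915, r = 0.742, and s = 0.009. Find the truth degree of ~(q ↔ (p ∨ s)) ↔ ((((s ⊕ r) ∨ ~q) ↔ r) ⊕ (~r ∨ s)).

0.271

p ∨ s = max(0.644, 0.009) = 0.644
q ↔ (p ∨ s) = 1 − |0.915 − 0.644| = 1 − 0.271 = 0.729
~(q ↔ (p ∨ s)) = 1 − 0.729 = 0.271
s ⊕ r = min(1, 0.009 + 0.742) = min(1, 0.751) = 0.751
~q = 1 − 0.915 = 0.085
(s ⊕ r) ∨ ~q = max(0.751, 0.085) = 0.751
((s ⊕ r) ∨ ~q) ↔ r = 1 − |0.751 − 0.742| = 1 − 0.009 = 0.991
~r = 1 − 0.742 = 0.258
~r ∨ s = max(0.258, 0.009) = 0.258
(((s ⊕ r) ∨ ~q) ↔ r) ⊕ (~r ∨ s) = min(1, 0.991 + 0.258) = min(1, 1.249) = 1.000
~(q ↔ (p ∨ s)) ↔ ((((s ⊕ r) ∨ ~q) ↔ r) ⊕ (~r ∨ s)) = 1 − |0.271 − 1.000| = 1 − 0.729 = 0.271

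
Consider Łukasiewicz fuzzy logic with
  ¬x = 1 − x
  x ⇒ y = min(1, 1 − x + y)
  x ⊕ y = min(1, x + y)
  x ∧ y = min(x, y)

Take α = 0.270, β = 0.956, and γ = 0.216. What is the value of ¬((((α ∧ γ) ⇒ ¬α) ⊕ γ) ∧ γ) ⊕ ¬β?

0.828

α ∧ γ = min(0.270, 0.216) = 0.216
¬α = 1 − 0.270 = 0.730
(α ∧ γ) ⇒ ¬α = min(1, 1 − 0.216 + 0.730) = min(1, 1.514) = 1.000
((α ∧ γ) ⇒ ¬α) ⊕ γ = min(1, 1.000 + 0.216) = min(1, 1.216) = 1.000
(((α ∧ γ) ⇒ ¬α) ⊕ γ) ∧ γ = min(1.000, 0.216) = 0.216
¬((((α ∧ γ) ⇒ ¬α) ⊕ γ) ∧ γ) = 1 − 0.216 = 0.784
¬β = 1 − 0.956 = 0.044
¬((((α ∧ γ) ⇒ ¬α) ⊕ γ) ∧ γ) ⊕ ¬β = min(1, 0.784 + 0.044) = min(1, 0.828) = 0.828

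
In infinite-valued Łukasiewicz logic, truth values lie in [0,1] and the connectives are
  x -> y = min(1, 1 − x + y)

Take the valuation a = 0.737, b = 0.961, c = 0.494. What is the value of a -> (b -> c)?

b -> c = min(1, 1 − 0.961 + 0.494) = min(1, 0.533) = 0.533
a -> (b -> c) = min(1, 1 − 0.737 + 0.533) = min(1, 0.796) = 0.796

0.796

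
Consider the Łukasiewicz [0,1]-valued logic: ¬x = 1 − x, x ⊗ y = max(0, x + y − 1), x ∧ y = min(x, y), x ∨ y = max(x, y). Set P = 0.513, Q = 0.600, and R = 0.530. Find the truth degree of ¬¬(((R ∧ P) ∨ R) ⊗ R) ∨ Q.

0.600

R ∧ P = min(0.530, 0.513) = 0.513
(R ∧ P) ∨ R = max(0.513, 0.530) = 0.530
((R ∧ P) ∨ R) ⊗ R = max(0, 0.530 + 0.530 − 1) = max(0, 0.060) = 0.060
¬(((R ∧ P) ∨ R) ⊗ R) = 1 − 0.060 = 0.940
¬¬(((R ∧ P) ∨ R) ⊗ R) = 1 − 0.940 = 0.060
¬¬(((R ∧ P) ∨ R) ⊗ R) ∨ Q = max(0.060, 0.600) = 0.600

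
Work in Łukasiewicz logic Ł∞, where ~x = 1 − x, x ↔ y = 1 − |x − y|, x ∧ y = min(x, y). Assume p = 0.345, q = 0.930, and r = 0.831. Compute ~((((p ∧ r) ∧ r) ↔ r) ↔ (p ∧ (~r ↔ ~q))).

p ∧ r = min(0.345, 0.831) = 0.345
(p ∧ r) ∧ r = min(0.345, 0.831) = 0.345
((p ∧ r) ∧ r) ↔ r = 1 − |0.345 − 0.831| = 1 − 0.486 = 0.514
~r = 1 − 0.831 = 0.169
~q = 1 − 0.930 = 0.070
~r ↔ ~q = 1 − |0.169 − 0.070| = 1 − 0.099 = 0.901
p ∧ (~r ↔ ~q) = min(0.345, 0.901) = 0.345
(((p ∧ r) ∧ r) ↔ r) ↔ (p ∧ (~r ↔ ~q)) = 1 − |0.514 − 0.345| = 1 − 0.169 = 0.831
~((((p ∧ r) ∧ r) ↔ r) ↔ (p ∧ (~r ↔ ~q))) = 1 − 0.831 = 0.169

0.169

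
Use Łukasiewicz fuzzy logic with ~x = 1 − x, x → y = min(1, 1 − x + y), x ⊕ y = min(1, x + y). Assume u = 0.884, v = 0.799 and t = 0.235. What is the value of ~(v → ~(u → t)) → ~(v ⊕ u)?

u → t = min(1, 1 − 0.884 + 0.235) = min(1, 0.351) = 0.351
~(u → t) = 1 − 0.351 = 0.649
v → ~(u → t) = min(1, 1 − 0.799 + 0.649) = min(1, 0.850) = 0.850
~(v → ~(u → t)) = 1 − 0.850 = 0.150
v ⊕ u = min(1, 0.799 + 0.884) = min(1, 1.683) = 1.000
~(v ⊕ u) = 1 − 1.000 = 0.000
~(v → ~(u → t)) → ~(v ⊕ u) = min(1, 1 − 0.150 + 0.000) = min(1, 0.850) = 0.850

0.850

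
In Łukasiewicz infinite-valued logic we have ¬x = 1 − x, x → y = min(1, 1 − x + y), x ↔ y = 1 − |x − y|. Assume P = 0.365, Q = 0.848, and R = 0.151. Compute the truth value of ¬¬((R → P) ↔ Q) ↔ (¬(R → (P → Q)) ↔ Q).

R → P = min(1, 1 − 0.151 + 0.365) = min(1, 1.214) = 1.000
(R → P) ↔ Q = 1 − |1.000 − 0.848| = 1 − 0.152 = 0.848
¬((R → P) ↔ Q) = 1 − 0.848 = 0.152
¬¬((R → P) ↔ Q) = 1 − 0.152 = 0.848
P → Q = min(1, 1 − 0.365 + 0.848) = min(1, 1.483) = 1.000
R → (P → Q) = min(1, 1 − 0.151 + 1.000) = min(1, 1.849) = 1.000
¬(R → (P → Q)) = 1 − 1.000 = 0.000
¬(R → (P → Q)) ↔ Q = 1 − |0.000 − 0.848| = 1 − 0.848 = 0.152
¬¬((R → P) ↔ Q) ↔ (¬(R → (P → Q)) ↔ Q) = 1 − |0.848 − 0.152| = 1 − 0.696 = 0.304

0.304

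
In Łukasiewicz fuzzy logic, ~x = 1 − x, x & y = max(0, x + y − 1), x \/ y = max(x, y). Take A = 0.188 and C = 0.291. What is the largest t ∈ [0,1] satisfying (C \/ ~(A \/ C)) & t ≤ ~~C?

0.582

A \/ C = max(0.188, 0.291) = 0.291
~(A \/ C) = 1 − 0.291 = 0.709
C \/ ~(A \/ C) = max(0.291, 0.709) = 0.709
So the left factor is C \/ ~(A \/ C) = 0.709.
~C = 1 − 0.291 = 0.709
~~C = 1 − 0.709 = 0.291
So the right-hand bound is ~~C = 0.291.
The residuum of the Łukasiewicz t-norm gives the supremum: min(1, 1 − 0.709 + 0.291).
1 − 0.709 + 0.291 = 0.582, so t = min(1, 0.582) = 0.582.
Check: 0.709 & 0.582 = max(0, 0.291) = 0.291 ≤ 0.291.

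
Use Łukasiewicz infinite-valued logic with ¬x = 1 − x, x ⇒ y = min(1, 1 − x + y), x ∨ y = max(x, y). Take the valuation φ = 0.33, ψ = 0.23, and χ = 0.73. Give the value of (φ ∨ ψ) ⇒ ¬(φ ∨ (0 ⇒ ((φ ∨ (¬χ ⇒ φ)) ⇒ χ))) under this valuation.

0.67

φ ∨ ψ = max(0.33, 0.23) = 0.33
¬χ = 1 − 0.73 = 0.27
¬χ ⇒ φ = min(1, 1 − 0.27 + 0.33) = min(1, 1.06) = 1.00
φ ∨ (¬χ ⇒ φ) = max(0.33, 1.00) = 1.00
(φ ∨ (¬χ ⇒ φ)) ⇒ χ = min(1, 1 − 1.00 + 0.73) = min(1, 0.73) = 0.73
0 ⇒ ((φ ∨ (¬χ ⇒ φ)) ⇒ χ) = min(1, 1 − 0.00 + 0.73) = min(1, 1.73) = 1.00
φ ∨ (0 ⇒ ((φ ∨ (¬χ ⇒ φ)) ⇒ χ)) = max(0.33, 1.00) = 1.00
¬(φ ∨ (0 ⇒ ((φ ∨ (¬χ ⇒ φ)) ⇒ χ))) = 1 − 1.00 = 0.00
(φ ∨ ψ) ⇒ ¬(φ ∨ (0 ⇒ ((φ ∨ (¬χ ⇒ φ)) ⇒ χ))) = min(1, 1 − 0.33 + 0.00) = min(1, 0.67) = 0.67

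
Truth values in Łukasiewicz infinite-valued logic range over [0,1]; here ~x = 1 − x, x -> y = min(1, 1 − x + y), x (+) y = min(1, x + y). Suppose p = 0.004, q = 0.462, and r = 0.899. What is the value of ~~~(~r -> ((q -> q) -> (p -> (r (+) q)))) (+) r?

0.899

~r = 1 − 0.899 = 0.101
q -> q = min(1, 1 − 0.462 + 0.462) = min(1, 1.000) = 1.000
r (+) q = min(1, 0.899 + 0.462) = min(1, 1.361) = 1.000
p -> (r (+) q) = min(1, 1 − 0.004 + 1.000) = min(1, 1.996) = 1.000
(q -> q) -> (p -> (r (+) q)) = min(1, 1 − 1.000 + 1.000) = min(1, 1.000) = 1.000
~r -> ((q -> q) -> (p -> (r (+) q))) = min(1, 1 − 0.101 + 1.000) = min(1, 1.899) = 1.000
~(~r -> ((q -> q) -> (p -> (r (+) q)))) = 1 − 1.000 = 0.000
~~(~r -> ((q -> q) -> (p -> (r (+) q)))) = 1 − 0.000 = 1.000
~~~(~r -> ((q -> q) -> (p -> (r (+) q)))) = 1 − 1.000 = 0.000
~~~(~r -> ((q -> q) -> (p -> (r (+) q)))) (+) r = min(1, 0.000 + 0.899) = min(1, 0.899) = 0.899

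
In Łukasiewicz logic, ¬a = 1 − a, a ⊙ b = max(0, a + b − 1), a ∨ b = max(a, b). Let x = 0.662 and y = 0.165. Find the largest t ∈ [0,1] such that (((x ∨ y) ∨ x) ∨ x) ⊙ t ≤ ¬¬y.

x ∨ y = max(0.662, 0.165) = 0.662
(x ∨ y) ∨ x = max(0.662, 0.662) = 0.662
((x ∨ y) ∨ x) ∨ x = max(0.662, 0.662) = 0.662
So the left factor is ((x ∨ y) ∨ x) ∨ x = 0.662.
¬y = 1 − 0.165 = 0.835
¬¬y = 1 − 0.835 = 0.165
So the right-hand bound is ¬¬y = 0.165.
The residuum of the Łukasiewicz t-norm gives the supremum: min(1, 1 − 0.662 + 0.165).
1 − 0.662 + 0.165 = 0.503, so t = min(1, 0.503) = 0.503.
Check: 0.662 ⊙ 0.503 = max(0, 0.165) = 0.165 ≤ 0.165.

0.503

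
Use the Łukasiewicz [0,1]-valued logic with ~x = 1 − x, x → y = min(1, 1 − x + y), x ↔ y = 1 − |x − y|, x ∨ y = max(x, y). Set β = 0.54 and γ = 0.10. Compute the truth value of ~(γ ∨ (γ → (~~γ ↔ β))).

0.00

~γ = 1 − 0.10 = 0.90
~~γ = 1 − 0.90 = 0.10
~~γ ↔ β = 1 − |0.10 − 0.54| = 1 − 0.44 = 0.56
γ → (~~γ ↔ β) = min(1, 1 − 0.10 + 0.56) = min(1, 1.46) = 1.00
γ ∨ (γ → (~~γ ↔ β)) = max(0.10, 1.00) = 1.00
~(γ ∨ (γ → (~~γ ↔ β))) = 1 − 1.00 = 0.00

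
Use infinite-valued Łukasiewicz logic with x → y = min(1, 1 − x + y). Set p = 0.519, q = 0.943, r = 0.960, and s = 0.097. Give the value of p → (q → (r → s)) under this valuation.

r → s = min(1, 1 − 0.960 + 0.097) = min(1, 0.137) = 0.137
q → (r → s) = min(1, 1 − 0.943 + 0.137) = min(1, 0.194) = 0.194
p → (q → (r → s)) = min(1, 1 − 0.519 + 0.194) = min(1, 0.675) = 0.675

0.675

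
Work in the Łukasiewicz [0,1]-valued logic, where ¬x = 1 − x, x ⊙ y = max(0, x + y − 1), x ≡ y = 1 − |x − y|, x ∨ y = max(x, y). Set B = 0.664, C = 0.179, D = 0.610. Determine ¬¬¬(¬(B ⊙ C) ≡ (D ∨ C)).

0.390

B ⊙ C = max(0, 0.664 + 0.179 − 1) = max(0, -0.157) = 0.000
¬(B ⊙ C) = 1 − 0.000 = 1.000
D ∨ C = max(0.610, 0.179) = 0.610
¬(B ⊙ C) ≡ (D ∨ C) = 1 − |1.000 − 0.610| = 1 − 0.390 = 0.610
¬(¬(B ⊙ C) ≡ (D ∨ C)) = 1 − 0.610 = 0.390
¬¬(¬(B ⊙ C) ≡ (D ∨ C)) = 1 − 0.390 = 0.610
¬¬¬(¬(B ⊙ C) ≡ (D ∨ C)) = 1 − 0.610 = 0.390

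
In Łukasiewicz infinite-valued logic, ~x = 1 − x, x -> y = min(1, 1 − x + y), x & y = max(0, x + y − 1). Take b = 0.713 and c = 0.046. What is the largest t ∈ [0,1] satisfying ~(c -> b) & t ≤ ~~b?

c -> b = min(1, 1 − 0.046 + 0.713) = min(1, 1.667) = 1.000
~(c -> b) = 1 − 1.000 = 0.000
So the left factor is ~(c -> b) = 0.000.
~b = 1 − 0.713 = 0.287
~~b = 1 − 0.287 = 0.713
So the right-hand bound is ~~b = 0.713.
The residuum of the Łukasiewicz t-norm gives the supremum: min(1, 1 − 0.000 + 0.713).
1 − 0.000 + 0.713 = 1.713, so t = min(1, 1.713) = 1.000.
Check: 0.000 & 1.000 = max(0, 0.000) = 0.000 ≤ 0.713.

1.000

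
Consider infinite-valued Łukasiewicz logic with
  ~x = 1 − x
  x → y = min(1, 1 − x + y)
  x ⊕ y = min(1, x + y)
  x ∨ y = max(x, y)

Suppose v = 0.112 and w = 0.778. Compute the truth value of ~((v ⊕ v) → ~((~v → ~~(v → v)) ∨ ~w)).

0.224

v ⊕ v = min(1, 0.112 + 0.112) = min(1, 0.224) = 0.224
~v = 1 − 0.112 = 0.888
v → v = min(1, 1 − 0.112 + 0.112) = min(1, 1.000) = 1.000
~(v → v) = 1 − 1.000 = 0.000
~~(v → v) = 1 − 0.000 = 1.000
~v → ~~(v → v) = min(1, 1 − 0.888 + 1.000) = min(1, 1.112) = 1.000
~w = 1 − 0.778 = 0.222
(~v → ~~(v → v)) ∨ ~w = max(1.000, 0.222) = 1.000
~((~v → ~~(v → v)) ∨ ~w) = 1 − 1.000 = 0.000
(v ⊕ v) → ~((~v → ~~(v → v)) ∨ ~w) = min(1, 1 − 0.224 + 0.000) = min(1, 0.776) = 0.776
~((v ⊕ v) → ~((~v → ~~(v → v)) ∨ ~w)) = 1 − 0.776 = 0.224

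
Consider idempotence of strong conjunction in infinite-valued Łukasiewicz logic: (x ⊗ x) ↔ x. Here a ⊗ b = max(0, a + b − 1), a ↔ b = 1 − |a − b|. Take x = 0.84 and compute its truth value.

0.84

x ⊗ x = max(0, 0.84 + 0.84 − 1) = max(0, 0.68) = 0.68
(x ⊗ x) ↔ x = 1 − |0.68 − 0.84| = 1 − 0.16 = 0.84
(The value 0.84 < 1 shows this instance is not satisfied; fails in Ł∞ since a ⊗ a = max(0, 2a−1) ≠ a in general.)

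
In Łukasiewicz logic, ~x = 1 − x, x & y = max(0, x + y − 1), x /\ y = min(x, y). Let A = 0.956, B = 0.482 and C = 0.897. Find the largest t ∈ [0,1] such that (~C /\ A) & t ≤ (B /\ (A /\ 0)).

0.897

~C = 1 − 0.897 = 0.103
~C /\ A = min(0.103, 0.956) = 0.103
So the left factor is ~C /\ A = 0.103.
A /\ 0 = min(0.956, 0.000) = 0.000
B /\ (A /\ 0) = min(0.482, 0.000) = 0.000
So the right-hand bound is B /\ (A /\ 0) = 0.000.
The residuum of the Łukasiewicz t-norm gives the supremum: min(1, 1 − 0.103 + 0.000).
1 − 0.103 + 0.000 = 0.897, so t = min(1, 0.897) = 0.897.
Check: 0.103 & 0.897 = max(0, 0.000) = 0.000 ≤ 0.000.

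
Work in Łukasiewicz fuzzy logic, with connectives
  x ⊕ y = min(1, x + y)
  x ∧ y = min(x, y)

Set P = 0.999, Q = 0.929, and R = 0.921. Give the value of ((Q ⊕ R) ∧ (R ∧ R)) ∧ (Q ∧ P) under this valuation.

0.921

Q ⊕ R = min(1, 0.929 + 0.921) = min(1, 1.850) = 1.000
R ∧ R = min(0.921, 0.921) = 0.921
(Q ⊕ R) ∧ (R ∧ R) = min(1.000, 0.921) = 0.921
Q ∧ P = min(0.929, 0.999) = 0.929
((Q ⊕ R) ∧ (R ∧ R)) ∧ (Q ∧ P) = min(0.921, 0.929) = 0.921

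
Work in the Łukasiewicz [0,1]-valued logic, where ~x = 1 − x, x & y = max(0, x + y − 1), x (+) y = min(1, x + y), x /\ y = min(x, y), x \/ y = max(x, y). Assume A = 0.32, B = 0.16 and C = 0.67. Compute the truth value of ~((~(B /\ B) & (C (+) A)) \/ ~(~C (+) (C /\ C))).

0.17

B /\ B = min(0.16, 0.16) = 0.16
~(B /\ B) = 1 − 0.16 = 0.84
C (+) A = min(1, 0.67 + 0.32) = min(1, 0.99) = 0.99
~(B /\ B) & (C (+) A) = max(0, 0.84 + 0.99 − 1) = max(0, 0.83) = 0.83
~C = 1 − 0.67 = 0.33
C /\ C = min(0.67, 0.67) = 0.67
~C (+) (C /\ C) = min(1, 0.33 + 0.67) = min(1, 1.00) = 1.00
~(~C (+) (C /\ C)) = 1 − 1.00 = 0.00
(~(B /\ B) & (C (+) A)) \/ ~(~C (+) (C /\ C)) = max(0.83, 0.00) = 0.83
~((~(B /\ B) & (C (+) A)) \/ ~(~C (+) (C /\ C))) = 1 − 0.83 = 0.17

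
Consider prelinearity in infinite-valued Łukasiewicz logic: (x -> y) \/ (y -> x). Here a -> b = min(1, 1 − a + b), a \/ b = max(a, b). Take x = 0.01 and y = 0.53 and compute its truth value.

1.00

x -> y = min(1, 1 − 0.01 + 0.53) = min(1, 1.52) = 1.00
y -> x = min(1, 1 − 0.53 + 0.01) = min(1, 0.48) = 0.48
(x -> y) \/ (y -> x) = max(1.00, 0.48) = 1.00
(As expected: a Ł∞-tautology — holds in every MV-chain.)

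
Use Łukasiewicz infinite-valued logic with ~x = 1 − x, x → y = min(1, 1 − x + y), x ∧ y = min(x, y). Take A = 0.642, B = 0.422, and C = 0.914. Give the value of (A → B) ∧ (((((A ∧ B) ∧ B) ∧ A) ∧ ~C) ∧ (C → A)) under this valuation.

A → B = min(1, 1 − 0.642 + 0.422) = min(1, 0.780) = 0.780
A ∧ B = min(0.642, 0.422) = 0.422
(A ∧ B) ∧ B = min(0.422, 0.422) = 0.422
((A ∧ B) ∧ B) ∧ A = min(0.422, 0.642) = 0.422
~C = 1 − 0.914 = 0.086
(((A ∧ B) ∧ B) ∧ A) ∧ ~C = min(0.422, 0.086) = 0.086
C → A = min(1, 1 − 0.914 + 0.642) = min(1, 0.728) = 0.728
((((A ∧ B) ∧ B) ∧ A) ∧ ~C) ∧ (C → A) = min(0.086, 0.728) = 0.086
(A → B) ∧ (((((A ∧ B) ∧ B) ∧ A) ∧ ~C) ∧ (C → A)) = min(0.780, 0.086) = 0.086

0.086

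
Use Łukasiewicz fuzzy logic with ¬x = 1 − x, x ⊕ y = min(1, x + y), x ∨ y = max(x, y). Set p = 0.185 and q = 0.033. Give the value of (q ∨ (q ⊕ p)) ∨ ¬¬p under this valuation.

0.218

q ⊕ p = min(1, 0.033 + 0.185) = min(1, 0.218) = 0.218
q ∨ (q ⊕ p) = max(0.033, 0.218) = 0.218
¬p = 1 − 0.185 = 0.815
¬¬p = 1 − 0.815 = 0.185
(q ∨ (q ⊕ p)) ∨ ¬¬p = max(0.218, 0.185) = 0.218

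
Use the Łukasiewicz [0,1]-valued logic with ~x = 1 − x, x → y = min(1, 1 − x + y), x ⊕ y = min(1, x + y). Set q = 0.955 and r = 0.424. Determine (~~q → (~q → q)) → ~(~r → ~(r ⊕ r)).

~q = 1 − 0.955 = 0.045
~~q = 1 − 0.045 = 0.955
~q → q = min(1, 1 − 0.045 + 0.955) = min(1, 1.910) = 1.000
~~q → (~q → q) = min(1, 1 − 0.955 + 1.000) = min(1, 1.045) = 1.000
~r = 1 − 0.424 = 0.576
r ⊕ r = min(1, 0.424 + 0.424) = min(1, 0.848) = 0.848
~(r ⊕ r) = 1 − 0.848 = 0.152
~r → ~(r ⊕ r) = min(1, 1 − 0.576 + 0.152) = min(1, 0.576) = 0.576
~(~r → ~(r ⊕ r)) = 1 − 0.576 = 0.424
(~~q → (~q → q)) → ~(~r → ~(r ⊕ r)) = min(1, 1 − 1.000 + 0.424) = min(1, 0.424) = 0.424

0.424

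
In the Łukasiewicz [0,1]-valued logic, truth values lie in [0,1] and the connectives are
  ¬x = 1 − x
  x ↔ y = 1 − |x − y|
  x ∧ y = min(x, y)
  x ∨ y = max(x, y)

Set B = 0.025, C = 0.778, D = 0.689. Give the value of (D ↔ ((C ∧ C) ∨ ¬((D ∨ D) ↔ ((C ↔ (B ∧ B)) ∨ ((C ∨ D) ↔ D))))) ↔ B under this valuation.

0.114

C ∧ C = min(0.778, 0.778) = 0.778
D ∨ D = max(0.689, 0.689) = 0.689
B ∧ B = min(0.025, 0.025) = 0.025
C ↔ (B ∧ B) = 1 − |0.778 − 0.025| = 1 − 0.753 = 0.247
C ∨ D = max(0.778, 0.689) = 0.778
(C ∨ D) ↔ D = 1 − |0.778 − 0.689| = 1 − 0.089 = 0.911
(C ↔ (B ∧ B)) ∨ ((C ∨ D) ↔ D) = max(0.247, 0.911) = 0.911
(D ∨ D) ↔ ((C ↔ (B ∧ B)) ∨ ((C ∨ D) ↔ D)) = 1 − |0.689 − 0.911| = 1 − 0.222 = 0.778
¬((D ∨ D) ↔ ((C ↔ (B ∧ B)) ∨ ((C ∨ D) ↔ D))) = 1 − 0.778 = 0.222
(C ∧ C) ∨ ¬((D ∨ D) ↔ ((C ↔ (B ∧ B)) ∨ ((C ∨ D) ↔ D))) = max(0.778, 0.222) = 0.778
D ↔ ((C ∧ C) ∨ ¬((D ∨ D) ↔ ((C ↔ (B ∧ B)) ∨ ((C ∨ D) ↔ D)))) = 1 − |0.689 − 0.778| = 1 − 0.089 = 0.911
(D ↔ ((C ∧ C) ∨ ¬((D ∨ D) ↔ ((C ↔ (B ∧ B)) ∨ ((C ∨ D) ↔ D))))) ↔ B = 1 − |0.911 − 0.025| = 1 − 0.886 = 0.114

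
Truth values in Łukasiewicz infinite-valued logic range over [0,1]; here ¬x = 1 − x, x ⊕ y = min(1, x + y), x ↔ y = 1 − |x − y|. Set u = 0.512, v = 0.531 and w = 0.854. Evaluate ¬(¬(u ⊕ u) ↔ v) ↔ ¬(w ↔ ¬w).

u ⊕ u = min(1, 0.512 + 0.512) = min(1, 1.024) = 1.000
¬(u ⊕ u) = 1 − 1.000 = 0.000
¬(u ⊕ u) ↔ v = 1 − |0.000 − 0.531| = 1 − 0.531 = 0.469
¬(¬(u ⊕ u) ↔ v) = 1 − 0.469 = 0.531
¬w = 1 − 0.854 = 0.146
w ↔ ¬w = 1 − |0.854 − 0.146| = 1 − 0.708 = 0.292
¬(w ↔ ¬w) = 1 − 0.292 = 0.708
¬(¬(u ⊕ u) ↔ v) ↔ ¬(w ↔ ¬w) = 1 − |0.531 − 0.708| = 1 − 0.177 = 0.823

0.823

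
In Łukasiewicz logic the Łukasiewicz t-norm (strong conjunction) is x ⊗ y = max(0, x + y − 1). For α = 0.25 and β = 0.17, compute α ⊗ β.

0.00

α ⊗ β = max(0, 0.25 + 0.17 − 1) = max(0, -0.58) = 0.00
For comparison, the Gödel (minimum) t-norm min(x, y) would give 0.17.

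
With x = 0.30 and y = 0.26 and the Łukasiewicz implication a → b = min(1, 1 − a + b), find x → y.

0.96

x → y = min(1, 1 − 0.30 + 0.26) = min(1, 0.96) = 0.96
For comparison, the Gödel implication (1 if a ≤ b else b) would give 0.26.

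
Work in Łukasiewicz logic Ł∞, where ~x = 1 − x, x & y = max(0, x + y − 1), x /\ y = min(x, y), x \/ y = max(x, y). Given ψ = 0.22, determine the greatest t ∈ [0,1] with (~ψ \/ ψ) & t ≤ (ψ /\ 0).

0.22

~ψ = 1 − 0.22 = 0.78
~ψ \/ ψ = max(0.78, 0.22) = 0.78
So the left factor is ~ψ \/ ψ = 0.78.
ψ /\ 0 = min(0.22, 0.00) = 0.00
So the right-hand bound is ψ /\ 0 = 0.00.
The residuum of the Łukasiewicz t-norm gives the supremum: min(1, 1 − 0.78 + 0.00).
1 − 0.78 + 0.00 = 0.22, so t = min(1, 0.22) = 0.22.
Check: 0.78 & 0.22 = max(0, 0.00) = 0.00 ≤ 0.00.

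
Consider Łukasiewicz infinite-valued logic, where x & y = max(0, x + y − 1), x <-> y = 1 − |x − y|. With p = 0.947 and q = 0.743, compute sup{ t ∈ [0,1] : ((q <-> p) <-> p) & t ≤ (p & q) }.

0.841

q <-> p = 1 − |0.743 − 0.947| = 1 − 0.204 = 0.796
(q <-> p) <-> p = 1 − |0.796 − 0.947| = 1 − 0.151 = 0.849
So the left factor is (q <-> p) <-> p = 0.849.
p & q = max(0, 0.947 + 0.743 − 1) = max(0, 0.690) = 0.690
So the right-hand bound is p & q = 0.690.
The residuum of the Łukasiewicz t-norm gives the supremum: min(1, 1 − 0.849 + 0.690).
1 − 0.849 + 0.690 = 0.841, so t = min(1, 0.841) = 0.841.
Check: 0.849 & 0.841 = max(0, 0.690) = 0.690 ≤ 0.690.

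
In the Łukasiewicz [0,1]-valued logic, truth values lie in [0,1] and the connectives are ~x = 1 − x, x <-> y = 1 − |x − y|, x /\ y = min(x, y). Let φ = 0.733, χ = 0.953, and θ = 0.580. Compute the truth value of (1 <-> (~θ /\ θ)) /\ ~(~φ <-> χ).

0.420

~θ = 1 − 0.580 = 0.420
~θ /\ θ = min(0.420, 0.580) = 0.420
1 <-> (~θ /\ θ) = 1 − |1.000 − 0.420| = 1 − 0.580 = 0.420
~φ = 1 − 0.733 = 0.267
~φ <-> χ = 1 − |0.267 − 0.953| = 1 − 0.686 = 0.314
~(~φ <-> χ) = 1 − 0.314 = 0.686
(1 <-> (~θ /\ θ)) /\ ~(~φ <-> χ) = min(0.420, 0.686) = 0.420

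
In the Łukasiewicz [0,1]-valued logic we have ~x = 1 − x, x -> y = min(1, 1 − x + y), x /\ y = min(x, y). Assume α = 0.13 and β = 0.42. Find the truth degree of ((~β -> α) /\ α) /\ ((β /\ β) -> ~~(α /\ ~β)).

~β = 1 − 0.42 = 0.58
~β -> α = min(1, 1 − 0.58 + 0.13) = min(1, 0.55) = 0.55
(~β -> α) /\ α = min(0.55, 0.13) = 0.13
β /\ β = min(0.42, 0.42) = 0.42
α /\ ~β = min(0.13, 0.58) = 0.13
~(α /\ ~β) = 1 − 0.13 = 0.87
~~(α /\ ~β) = 1 − 0.87 = 0.13
(β /\ β) -> ~~(α /\ ~β) = min(1, 1 − 0.42 + 0.13) = min(1, 0.71) = 0.71
((~β -> α) /\ α) /\ ((β /\ β) -> ~~(α /\ ~β)) = min(0.13, 0.71) = 0.13

0.13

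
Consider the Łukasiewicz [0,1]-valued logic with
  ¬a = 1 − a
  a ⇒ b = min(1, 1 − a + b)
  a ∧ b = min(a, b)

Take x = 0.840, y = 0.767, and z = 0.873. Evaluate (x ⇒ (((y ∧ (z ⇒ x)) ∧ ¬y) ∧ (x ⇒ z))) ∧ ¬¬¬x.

0.160

z ⇒ x = min(1, 1 − 0.873 + 0.840) = min(1, 0.967) = 0.967
y ∧ (z ⇒ x) = min(0.767, 0.967) = 0.767
¬y = 1 − 0.767 = 0.233
(y ∧ (z ⇒ x)) ∧ ¬y = min(0.767, 0.233) = 0.233
x ⇒ z = min(1, 1 − 0.840 + 0.873) = min(1, 1.033) = 1.000
((y ∧ (z ⇒ x)) ∧ ¬y) ∧ (x ⇒ z) = min(0.233, 1.000) = 0.233
x ⇒ (((y ∧ (z ⇒ x)) ∧ ¬y) ∧ (x ⇒ z)) = min(1, 1 − 0.840 + 0.233) = min(1, 0.393) = 0.393
¬x = 1 − 0.840 = 0.160
¬¬x = 1 − 0.160 = 0.840
¬¬¬x = 1 − 0.840 = 0.160
(x ⇒ (((y ∧ (z ⇒ x)) ∧ ¬y) ∧ (x ⇒ z))) ∧ ¬¬¬x = min(0.393, 0.160) = 0.160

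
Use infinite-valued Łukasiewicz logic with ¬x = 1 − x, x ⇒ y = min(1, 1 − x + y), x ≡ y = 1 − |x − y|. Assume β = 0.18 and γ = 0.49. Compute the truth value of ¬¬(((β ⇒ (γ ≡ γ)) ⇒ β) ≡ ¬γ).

0.67

γ ≡ γ = 1 − |0.49 − 0.49| = 1 − 0.00 = 1.00
β ⇒ (γ ≡ γ) = min(1, 1 − 0.18 + 1.00) = min(1, 1.82) = 1.00
(β ⇒ (γ ≡ γ)) ⇒ β = min(1, 1 − 1.00 + 0.18) = min(1, 0.18) = 0.18
¬γ = 1 − 0.49 = 0.51
((β ⇒ (γ ≡ γ)) ⇒ β) ≡ ¬γ = 1 − |0.18 − 0.51| = 1 − 0.33 = 0.67
¬(((β ⇒ (γ ≡ γ)) ⇒ β) ≡ ¬γ) = 1 − 0.67 = 0.33
¬¬(((β ⇒ (γ ≡ γ)) ⇒ β) ≡ ¬γ) = 1 − 0.33 = 0.67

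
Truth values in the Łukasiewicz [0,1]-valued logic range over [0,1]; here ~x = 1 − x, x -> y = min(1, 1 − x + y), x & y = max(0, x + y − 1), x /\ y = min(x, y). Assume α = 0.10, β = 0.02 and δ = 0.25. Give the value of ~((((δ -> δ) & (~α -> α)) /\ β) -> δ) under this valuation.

0.00

δ -> δ = min(1, 1 − 0.25 + 0.25) = min(1, 1.00) = 1.00
~α = 1 − 0.10 = 0.90
~α -> α = min(1, 1 − 0.90 + 0.10) = min(1, 0.20) = 0.20
(δ -> δ) & (~α -> α) = max(0, 1.00 + 0.20 − 1) = max(0, 0.20) = 0.20
((δ -> δ) & (~α -> α)) /\ β = min(0.20, 0.02) = 0.02
(((δ -> δ) & (~α -> α)) /\ β) -> δ = min(1, 1 − 0.02 + 0.25) = min(1, 1.23) = 1.00
~((((δ -> δ) & (~α -> α)) /\ β) -> δ) = 1 − 1.00 = 0.00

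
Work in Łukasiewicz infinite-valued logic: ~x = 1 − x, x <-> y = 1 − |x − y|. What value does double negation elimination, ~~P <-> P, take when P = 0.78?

1.00

~P = 1 − 0.78 = 0.22
~~P = 1 − 0.22 = 0.78
~~P <-> P = 1 − |0.78 − 0.78| = 1 − 0.00 = 1.00
(As expected: always 1 in Ł∞ since negation is involutive.)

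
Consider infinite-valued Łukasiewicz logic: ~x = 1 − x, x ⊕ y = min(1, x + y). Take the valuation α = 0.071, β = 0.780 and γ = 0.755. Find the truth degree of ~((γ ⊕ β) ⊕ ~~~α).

0.000

γ ⊕ β = min(1, 0.755 + 0.780) = min(1, 1.535) = 1.000
~α = 1 − 0.071 = 0.929
~~α = 1 − 0.929 = 0.071
~~~α = 1 − 0.071 = 0.929
(γ ⊕ β) ⊕ ~~~α = min(1, 1.000 + 0.929) = min(1, 1.929) = 1.000
~((γ ⊕ β) ⊕ ~~~α) = 1 − 1.000 = 0.000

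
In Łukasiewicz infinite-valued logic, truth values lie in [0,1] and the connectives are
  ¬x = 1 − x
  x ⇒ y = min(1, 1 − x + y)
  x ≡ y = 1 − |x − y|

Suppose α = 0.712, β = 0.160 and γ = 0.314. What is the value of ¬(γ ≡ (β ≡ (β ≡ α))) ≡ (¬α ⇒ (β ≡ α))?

0.398

β ≡ α = 1 − |0.160 − 0.712| = 1 − 0.552 = 0.448
β ≡ (β ≡ α) = 1 − |0.160 − 0.448| = 1 − 0.288 = 0.712
γ ≡ (β ≡ (β ≡ α)) = 1 − |0.314 − 0.712| = 1 − 0.398 = 0.602
¬(γ ≡ (β ≡ (β ≡ α))) = 1 − 0.602 = 0.398
¬α = 1 − 0.712 = 0.288
¬α ⇒ (β ≡ α) = min(1, 1 − 0.288 + 0.448) = min(1, 1.160) = 1.000
¬(γ ≡ (β ≡ (β ≡ α))) ≡ (¬α ⇒ (β ≡ α)) = 1 − |0.398 − 1.000| = 1 − 0.602 = 0.398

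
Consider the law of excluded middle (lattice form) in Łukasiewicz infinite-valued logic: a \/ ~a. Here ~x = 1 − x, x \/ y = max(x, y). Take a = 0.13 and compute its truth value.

0.87

~a = 1 − 0.13 = 0.87
a \/ ~a = max(0.13, 0.87) = 0.87
(The value 0.87 < 1 shows this instance is not satisfied; not a Ł∞-tautology — its value is max(a, 1−a).)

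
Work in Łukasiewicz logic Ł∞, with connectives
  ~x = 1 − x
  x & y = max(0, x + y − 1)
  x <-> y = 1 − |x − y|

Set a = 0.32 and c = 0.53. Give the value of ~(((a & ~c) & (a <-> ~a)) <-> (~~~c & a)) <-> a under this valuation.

0.68

~c = 1 − 0.53 = 0.47
a & ~c = max(0, 0.32 + 0.47 − 1) = max(0, -0.21) = 0.00
~a = 1 − 0.32 = 0.68
a <-> ~a = 1 − |0.32 − 0.68| = 1 − 0.36 = 0.64
(a & ~c) & (a <-> ~a) = max(0, 0.00 + 0.64 − 1) = max(0, -0.36) = 0.00
~~c = 1 − 0.47 = 0.53
~~~c = 1 − 0.53 = 0.47
~~~c & a = max(0, 0.47 + 0.32 − 1) = max(0, -0.21) = 0.00
((a & ~c) & (a <-> ~a)) <-> (~~~c & a) = 1 − |0.00 − 0.00| = 1 − 0.00 = 1.00
~(((a & ~c) & (a <-> ~a)) <-> (~~~c & a)) = 1 − 1.00 = 0.00
~(((a & ~c) & (a <-> ~a)) <-> (~~~c & a)) <-> a = 1 − |0.00 − 0.32| = 1 − 0.32 = 0.68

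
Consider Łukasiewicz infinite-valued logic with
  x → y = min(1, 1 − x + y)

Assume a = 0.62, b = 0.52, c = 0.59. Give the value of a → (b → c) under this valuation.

1.00

b → c = min(1, 1 − 0.52 + 0.59) = min(1, 1.07) = 1.00
a → (b → c) = min(1, 1 − 0.62 + 1.00) = min(1, 1.38) = 1.00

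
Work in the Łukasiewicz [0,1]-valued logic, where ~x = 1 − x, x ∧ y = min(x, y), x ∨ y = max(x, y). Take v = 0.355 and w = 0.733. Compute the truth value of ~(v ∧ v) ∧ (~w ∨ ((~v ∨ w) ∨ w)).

0.645

v ∧ v = min(0.355, 0.355) = 0.355
~(v ∧ v) = 1 − 0.355 = 0.645
~w = 1 − 0.733 = 0.267
~v = 1 − 0.355 = 0.645
~v ∨ w = max(0.645, 0.733) = 0.733
(~v ∨ w) ∨ w = max(0.733, 0.733) = 0.733
~w ∨ ((~v ∨ w) ∨ w) = max(0.267, 0.733) = 0.733
~(v ∧ v) ∧ (~w ∨ ((~v ∨ w) ∨ w)) = min(0.645, 0.733) = 0.645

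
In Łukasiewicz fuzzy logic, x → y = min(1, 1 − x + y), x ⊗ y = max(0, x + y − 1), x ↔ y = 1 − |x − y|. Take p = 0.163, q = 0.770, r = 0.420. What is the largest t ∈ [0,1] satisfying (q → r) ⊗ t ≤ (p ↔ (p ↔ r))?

0.770

q → r = min(1, 1 − 0.770 + 0.420) = min(1, 0.650) = 0.650
So the left factor is q → r = 0.650.
p ↔ r = 1 − |0.163 − 0.420| = 1 − 0.257 = 0.743
p ↔ (p ↔ r) = 1 − |0.163 − 0.743| = 1 − 0.580 = 0.420
So the right-hand bound is p ↔ (p ↔ r) = 0.420.
The residuum of the Łukasiewicz t-norm gives the supremum: min(1, 1 − 0.650 + 0.420).
1 − 0.650 + 0.420 = 0.770, so t = min(1, 0.770) = 0.770.
Check: 0.650 ⊗ 0.770 = max(0, 0.420) = 0.420 ≤ 0.420.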